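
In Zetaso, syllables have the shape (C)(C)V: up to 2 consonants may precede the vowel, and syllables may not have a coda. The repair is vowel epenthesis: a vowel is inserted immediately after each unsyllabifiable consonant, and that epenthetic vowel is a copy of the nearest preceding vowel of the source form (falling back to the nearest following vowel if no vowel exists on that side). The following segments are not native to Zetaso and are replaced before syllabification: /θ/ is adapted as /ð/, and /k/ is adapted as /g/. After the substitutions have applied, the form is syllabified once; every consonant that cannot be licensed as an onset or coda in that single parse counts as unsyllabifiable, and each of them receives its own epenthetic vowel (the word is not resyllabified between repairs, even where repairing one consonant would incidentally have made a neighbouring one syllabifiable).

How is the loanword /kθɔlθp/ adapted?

Substitution: /k/ → /g/, /θ/ → /ð/, giving /gðɔlðp/.
The consonants /l/, /ð/, /p/ cannot be parsed into a legal (C)(C)V syllable (no codas are permitted; onsets may contain at most 2 consonants).
Each unlicensed consonant becomes the onset of a new syllable: /l/ → /lɔ/, /ð/ → /ðɔ/, /p/ → /pɔ/.

gðɔlɔðɔpɔ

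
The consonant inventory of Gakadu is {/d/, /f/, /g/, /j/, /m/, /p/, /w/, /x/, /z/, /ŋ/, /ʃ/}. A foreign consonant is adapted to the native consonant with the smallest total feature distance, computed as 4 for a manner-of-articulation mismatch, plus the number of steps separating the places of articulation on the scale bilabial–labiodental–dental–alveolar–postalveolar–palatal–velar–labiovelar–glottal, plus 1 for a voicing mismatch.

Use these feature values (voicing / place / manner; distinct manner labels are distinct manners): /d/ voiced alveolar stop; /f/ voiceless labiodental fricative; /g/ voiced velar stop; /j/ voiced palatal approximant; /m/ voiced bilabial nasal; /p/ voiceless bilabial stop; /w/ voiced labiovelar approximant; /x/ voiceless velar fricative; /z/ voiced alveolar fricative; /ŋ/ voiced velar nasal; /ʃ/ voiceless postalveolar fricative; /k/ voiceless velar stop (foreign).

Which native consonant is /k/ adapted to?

/g/ is closest: same manner (stop), place distance 0 (velar→velar), voicing differs (+1); total 1. Next closest is /d/ at distance 4.

g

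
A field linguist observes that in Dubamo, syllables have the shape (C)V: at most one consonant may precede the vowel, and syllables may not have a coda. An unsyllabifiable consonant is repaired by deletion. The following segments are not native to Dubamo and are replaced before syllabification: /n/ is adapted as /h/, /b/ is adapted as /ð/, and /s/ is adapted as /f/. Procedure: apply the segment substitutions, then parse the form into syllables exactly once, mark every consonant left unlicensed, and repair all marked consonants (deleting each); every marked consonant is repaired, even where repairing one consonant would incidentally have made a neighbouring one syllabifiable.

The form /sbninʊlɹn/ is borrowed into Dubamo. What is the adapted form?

Substitution: /s/ → /f/, /b/ → /ð/, /n/ → /h/, giving /fðhihʊlɹh/.
Under (C)V, the unsyllabifiable consonants are /f/, /ð/, /l/, /ɹ/, /h/ (no codas are permitted; onsets are limited to one consonant).
Deletion applies to /f/, /ð/, /l/, /ɹ/, /h/.

hihʊ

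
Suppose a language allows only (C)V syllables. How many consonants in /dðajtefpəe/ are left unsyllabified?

3

Syllabifying with onset maximization leaves /d/, /j/, /f/ stranded (no codas are permitted; onsets are limited to one consonant).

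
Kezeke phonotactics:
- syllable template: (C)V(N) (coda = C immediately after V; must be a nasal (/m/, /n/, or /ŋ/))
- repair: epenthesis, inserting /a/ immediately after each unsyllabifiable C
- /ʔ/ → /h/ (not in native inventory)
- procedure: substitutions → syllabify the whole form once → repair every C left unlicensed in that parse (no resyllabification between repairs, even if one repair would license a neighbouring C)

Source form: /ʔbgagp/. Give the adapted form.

Substitution: /ʔ/ → /h/, giving /hbgagp/.
Syllabifying with onset maximization leaves /h/, /b/, /g/, /p/ stranded (only a nasal (/m/, /n/, or /ŋ/) is licensed in coda position; onsets are limited to one consonant).
Epenthesis after each stranded consonant: /h/ → /ha/, /b/ → /ba/, /g/ → /ga/, /p/ → /pa/.

habagagapa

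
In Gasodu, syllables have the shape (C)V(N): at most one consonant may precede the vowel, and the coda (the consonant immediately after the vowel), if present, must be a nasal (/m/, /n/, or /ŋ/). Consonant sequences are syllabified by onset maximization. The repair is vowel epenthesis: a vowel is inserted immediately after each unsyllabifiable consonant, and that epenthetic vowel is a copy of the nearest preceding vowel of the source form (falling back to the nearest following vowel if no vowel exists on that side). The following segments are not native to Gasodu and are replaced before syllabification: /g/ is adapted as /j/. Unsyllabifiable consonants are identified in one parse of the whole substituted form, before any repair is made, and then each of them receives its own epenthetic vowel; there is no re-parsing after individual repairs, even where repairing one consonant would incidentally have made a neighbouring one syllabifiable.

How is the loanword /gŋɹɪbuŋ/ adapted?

Substitution: /g/ → /j/, giving /jŋɹɪbuŋ/.
Syllabifying with onset maximization leaves /j/, /ŋ/ stranded (only a nasal (/m/, /n/, or /ŋ/) is licensed in coda position; onsets are limited to one consonant).
Epenthesis after each stranded consonant: /j/ → /jɪ/, /ŋ/ → /ŋɪ/.

jɪŋɪɹɪbuŋ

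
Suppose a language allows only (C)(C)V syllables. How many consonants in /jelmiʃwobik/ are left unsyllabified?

1

Under (C)(C)V, the unsyllabifiable consonants are /k/ (no codas are permitted; onsets may contain at most 2 consonants).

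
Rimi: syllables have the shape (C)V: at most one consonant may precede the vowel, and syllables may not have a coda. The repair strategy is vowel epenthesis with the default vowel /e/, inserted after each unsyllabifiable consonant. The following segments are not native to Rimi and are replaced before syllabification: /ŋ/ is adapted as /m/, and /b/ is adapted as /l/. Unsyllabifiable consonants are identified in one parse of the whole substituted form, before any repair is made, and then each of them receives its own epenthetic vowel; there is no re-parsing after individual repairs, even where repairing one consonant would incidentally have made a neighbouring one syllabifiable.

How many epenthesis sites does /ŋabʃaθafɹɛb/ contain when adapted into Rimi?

After substitution the input is /malʃaθafɹɛl/.
The unsyllabifiable consonants are /l/, /f/, /l/; each receives one epenthetic vowel.

3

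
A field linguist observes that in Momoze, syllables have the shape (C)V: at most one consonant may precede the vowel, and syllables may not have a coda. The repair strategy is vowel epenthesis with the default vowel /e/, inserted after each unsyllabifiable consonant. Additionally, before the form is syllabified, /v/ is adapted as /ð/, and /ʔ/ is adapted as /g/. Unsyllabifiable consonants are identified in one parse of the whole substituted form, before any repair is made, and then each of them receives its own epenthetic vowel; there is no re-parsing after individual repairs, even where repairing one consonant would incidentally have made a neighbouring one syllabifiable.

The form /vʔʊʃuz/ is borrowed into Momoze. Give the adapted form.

ðegʊʃuze

Substitution: /v/ → /ð/, /ʔ/ → /g/, giving /ðgʊʃuz/.
Syllabifying with onset maximization leaves /ð/, /z/ stranded (no codas are permitted; onsets are limited to one consonant).
Epenthesis after each stranded consonant: /ð/ → /ðe/, /z/ → /ze/.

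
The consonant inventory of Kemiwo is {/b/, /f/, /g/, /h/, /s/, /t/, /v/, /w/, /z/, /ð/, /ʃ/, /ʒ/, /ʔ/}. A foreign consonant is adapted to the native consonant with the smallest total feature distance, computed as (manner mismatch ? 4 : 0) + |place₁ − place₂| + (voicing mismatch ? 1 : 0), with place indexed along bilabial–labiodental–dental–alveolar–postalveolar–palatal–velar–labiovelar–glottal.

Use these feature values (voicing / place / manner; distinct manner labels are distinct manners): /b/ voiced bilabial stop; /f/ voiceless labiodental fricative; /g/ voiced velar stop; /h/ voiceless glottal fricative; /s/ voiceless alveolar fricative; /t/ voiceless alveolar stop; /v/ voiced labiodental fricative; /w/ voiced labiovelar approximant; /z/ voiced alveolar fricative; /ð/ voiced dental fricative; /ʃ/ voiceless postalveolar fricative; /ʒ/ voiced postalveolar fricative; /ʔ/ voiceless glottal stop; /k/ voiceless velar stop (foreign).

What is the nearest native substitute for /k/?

/g/ is closest: same manner (stop), place distance 0 (velar→velar), voicing differs (+1); total 1. Next closest is /ʔ/ at distance 2.

g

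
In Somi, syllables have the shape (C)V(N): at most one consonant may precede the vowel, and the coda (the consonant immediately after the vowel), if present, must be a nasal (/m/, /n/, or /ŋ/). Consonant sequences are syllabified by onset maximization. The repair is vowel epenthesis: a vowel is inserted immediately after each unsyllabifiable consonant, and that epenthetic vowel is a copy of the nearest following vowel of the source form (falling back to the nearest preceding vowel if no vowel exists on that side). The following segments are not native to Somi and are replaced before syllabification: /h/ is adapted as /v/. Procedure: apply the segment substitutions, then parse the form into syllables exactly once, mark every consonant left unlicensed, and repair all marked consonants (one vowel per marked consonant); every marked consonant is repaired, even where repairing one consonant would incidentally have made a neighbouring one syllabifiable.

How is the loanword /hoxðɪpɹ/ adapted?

voxɪðɪpɪɹɪ

Substitution: /h/ → /v/, giving /voxðɪpɹ/.
Under (C)V(N), the unsyllabifiable consonants are /x/, /p/, /ɹ/ (only a nasal (/m/, /n/, or /ŋ/) is licensed in coda position; onsets are limited to one consonant).
Inserting the epenthetic vowel yields /x/ → /xɪ/, /p/ → /pɪ/, /ɹ/ → /ɹɪ/.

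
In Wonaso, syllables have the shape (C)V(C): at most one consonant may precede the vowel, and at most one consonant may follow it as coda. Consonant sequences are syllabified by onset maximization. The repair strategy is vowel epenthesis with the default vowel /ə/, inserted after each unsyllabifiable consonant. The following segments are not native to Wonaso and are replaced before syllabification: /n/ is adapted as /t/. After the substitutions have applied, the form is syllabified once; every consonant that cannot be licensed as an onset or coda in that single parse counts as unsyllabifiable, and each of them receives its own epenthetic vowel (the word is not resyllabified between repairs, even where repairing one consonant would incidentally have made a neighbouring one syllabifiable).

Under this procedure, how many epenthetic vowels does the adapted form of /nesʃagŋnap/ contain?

1

After substitution the input is /tesʃagŋtap/.
The unsyllabifiable consonants are /ŋ/; each receives one epenthetic vowel.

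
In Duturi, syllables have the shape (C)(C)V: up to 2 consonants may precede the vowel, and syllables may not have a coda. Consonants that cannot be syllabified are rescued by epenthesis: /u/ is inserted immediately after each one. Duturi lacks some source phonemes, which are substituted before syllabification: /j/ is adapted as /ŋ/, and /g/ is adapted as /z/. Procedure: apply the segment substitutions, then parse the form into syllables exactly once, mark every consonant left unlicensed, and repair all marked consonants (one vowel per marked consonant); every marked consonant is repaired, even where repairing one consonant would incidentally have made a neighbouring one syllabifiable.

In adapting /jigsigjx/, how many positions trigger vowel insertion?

3

After substitution the input is /ŋizsizŋx/.
The unsyllabifiable consonants are /z/, /ŋ/, /x/; each receives one epenthetic vowel.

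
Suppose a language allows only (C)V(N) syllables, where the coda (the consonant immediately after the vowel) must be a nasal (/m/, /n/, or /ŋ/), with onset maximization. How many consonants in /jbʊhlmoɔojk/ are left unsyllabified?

5

Syllabifying with onset maximization leaves /j/, /h/, /l/, /j/, /k/ stranded (only a nasal (/m/, /n/, or /ŋ/) is licensed in coda position; onsets are limited to one consonant).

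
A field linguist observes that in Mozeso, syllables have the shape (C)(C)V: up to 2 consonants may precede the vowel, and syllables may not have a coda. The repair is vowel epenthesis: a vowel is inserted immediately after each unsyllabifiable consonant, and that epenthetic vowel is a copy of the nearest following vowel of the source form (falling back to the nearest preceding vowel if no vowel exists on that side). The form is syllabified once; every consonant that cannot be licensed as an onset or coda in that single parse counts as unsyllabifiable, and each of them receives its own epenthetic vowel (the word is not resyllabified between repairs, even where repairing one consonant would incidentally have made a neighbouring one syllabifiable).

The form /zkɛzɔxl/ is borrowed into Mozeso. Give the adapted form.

Syllabifying with onset maximization leaves /x/, /l/ stranded (no codas are permitted; onsets may contain at most 2 consonants).
Epenthesis after each stranded consonant: /x/ → /xɔ/, /l/ → /lɔ/.

zkɛzɔxɔlɔ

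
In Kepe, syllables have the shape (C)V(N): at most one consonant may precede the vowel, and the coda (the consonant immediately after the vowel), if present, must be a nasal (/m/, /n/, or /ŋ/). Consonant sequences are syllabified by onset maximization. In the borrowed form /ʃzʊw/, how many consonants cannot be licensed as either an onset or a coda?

Syllabifying with onset maximization leaves /ʃ/, /w/ stranded (only a nasal (/m/, /n/, or /ŋ/) is licensed in coda position; onsets are limited to one consonant).

2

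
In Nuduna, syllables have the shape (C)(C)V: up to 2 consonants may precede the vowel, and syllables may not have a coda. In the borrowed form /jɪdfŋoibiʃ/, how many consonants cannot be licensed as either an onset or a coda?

The consonants /d/, /ʃ/ cannot be parsed into a legal (C)(C)V syllable (no codas are permitted; onsets may contain at most 2 consonants).

2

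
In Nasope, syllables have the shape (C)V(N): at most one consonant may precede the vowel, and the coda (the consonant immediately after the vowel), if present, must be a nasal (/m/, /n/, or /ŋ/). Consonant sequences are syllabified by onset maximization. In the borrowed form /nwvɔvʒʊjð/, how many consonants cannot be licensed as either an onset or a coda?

Syllabifying with onset maximization leaves /n/, /w/, /v/, /j/, /ð/ stranded (only a nasal (/m/, /n/, or /ŋ/) is licensed in coda position; onsets are limited to one consonant).

5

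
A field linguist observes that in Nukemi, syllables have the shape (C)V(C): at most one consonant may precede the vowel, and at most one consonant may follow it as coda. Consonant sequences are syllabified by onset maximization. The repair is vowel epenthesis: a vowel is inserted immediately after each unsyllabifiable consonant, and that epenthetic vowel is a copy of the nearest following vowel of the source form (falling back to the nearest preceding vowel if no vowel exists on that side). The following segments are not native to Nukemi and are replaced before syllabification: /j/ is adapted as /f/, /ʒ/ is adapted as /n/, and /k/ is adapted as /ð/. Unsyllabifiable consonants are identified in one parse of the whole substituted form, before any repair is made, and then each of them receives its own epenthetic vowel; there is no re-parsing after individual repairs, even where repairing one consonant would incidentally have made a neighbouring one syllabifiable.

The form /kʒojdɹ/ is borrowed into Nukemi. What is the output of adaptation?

ðonofdoɹo

Substitution: /k/ → /ð/, /ʒ/ → /n/, /j/ → /f/, giving /ðnofdɹ/.
Syllabifying with onset maximization leaves /ð/, /d/, /ɹ/ stranded (at most one coda consonant is licensed; onsets are limited to one consonant).
Epenthesis after each stranded consonant: /ð/ → /ðo/, /d/ → /do/, /ɹ/ → /ɹo/.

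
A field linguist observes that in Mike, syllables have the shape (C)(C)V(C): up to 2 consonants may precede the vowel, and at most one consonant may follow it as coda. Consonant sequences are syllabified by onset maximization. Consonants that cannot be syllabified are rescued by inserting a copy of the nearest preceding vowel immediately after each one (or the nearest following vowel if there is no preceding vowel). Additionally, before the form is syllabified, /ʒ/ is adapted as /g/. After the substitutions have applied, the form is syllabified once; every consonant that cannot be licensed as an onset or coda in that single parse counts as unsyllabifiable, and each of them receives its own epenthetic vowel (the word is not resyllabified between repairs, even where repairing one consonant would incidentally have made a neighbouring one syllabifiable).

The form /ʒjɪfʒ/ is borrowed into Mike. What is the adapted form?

Substitution: /ʒ/ → /g/, giving /gjɪfg/.
The consonants /g/ cannot be parsed into a legal (C)(C)V(C) syllable (at most one coda consonant is licensed; onsets may contain at most 2 consonants).
Epenthesis after each stranded consonant: /g/ → /gɪ/.

gjɪfgɪ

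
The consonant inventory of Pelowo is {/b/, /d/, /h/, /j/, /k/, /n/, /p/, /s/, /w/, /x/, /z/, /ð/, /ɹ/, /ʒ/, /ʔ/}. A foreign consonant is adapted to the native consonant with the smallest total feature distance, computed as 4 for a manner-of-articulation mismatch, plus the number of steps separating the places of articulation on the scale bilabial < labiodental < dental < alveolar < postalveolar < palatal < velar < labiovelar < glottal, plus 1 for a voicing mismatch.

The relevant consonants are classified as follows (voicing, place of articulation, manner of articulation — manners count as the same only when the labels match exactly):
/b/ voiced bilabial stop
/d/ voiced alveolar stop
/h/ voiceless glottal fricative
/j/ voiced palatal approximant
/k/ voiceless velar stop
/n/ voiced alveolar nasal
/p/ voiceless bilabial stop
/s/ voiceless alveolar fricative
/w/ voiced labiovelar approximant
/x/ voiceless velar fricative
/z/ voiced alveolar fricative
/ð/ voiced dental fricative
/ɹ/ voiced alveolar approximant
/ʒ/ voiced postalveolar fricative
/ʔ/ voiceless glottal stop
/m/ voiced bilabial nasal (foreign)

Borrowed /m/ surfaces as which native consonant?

/n/ is closest: same manner (nasal), place distance 3 (bilabial→alveolar), same voicing; total 3. Next closest is /b/ at distance 4.

n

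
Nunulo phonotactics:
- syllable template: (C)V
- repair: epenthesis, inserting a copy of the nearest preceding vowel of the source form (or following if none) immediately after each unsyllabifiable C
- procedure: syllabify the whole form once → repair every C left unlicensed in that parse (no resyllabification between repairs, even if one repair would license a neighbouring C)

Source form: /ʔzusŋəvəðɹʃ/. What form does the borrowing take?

ʔuzusuŋəvəðəɹəʃə

Under (C)V, the unsyllabifiable consonants are /ʔ/, /s/, /ð/, /ɹ/, /ʃ/ (no codas are permitted; onsets are limited to one consonant).
Epenthesis after each stranded consonant: /ʔ/ → /ʔu/, /s/ → /su/, /ð/ → /ðə/, /ɹ/ → /ɹə/, /ʃ/ → /ʃə/.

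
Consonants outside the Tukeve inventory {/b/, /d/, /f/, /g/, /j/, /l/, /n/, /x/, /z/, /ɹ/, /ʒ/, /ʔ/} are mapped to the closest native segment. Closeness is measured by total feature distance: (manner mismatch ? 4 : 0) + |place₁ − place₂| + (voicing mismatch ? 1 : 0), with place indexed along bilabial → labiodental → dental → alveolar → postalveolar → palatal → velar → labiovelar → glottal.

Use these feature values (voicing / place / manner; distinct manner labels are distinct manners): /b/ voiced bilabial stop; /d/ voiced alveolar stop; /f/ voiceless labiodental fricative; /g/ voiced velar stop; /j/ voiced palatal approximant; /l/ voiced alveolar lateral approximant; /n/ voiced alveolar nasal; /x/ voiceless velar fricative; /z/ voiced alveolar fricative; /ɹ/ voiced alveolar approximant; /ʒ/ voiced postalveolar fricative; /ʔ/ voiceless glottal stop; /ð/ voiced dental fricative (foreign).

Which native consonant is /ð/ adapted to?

z

/z/ is closest: same manner (fricative), place distance 1 (dental→alveolar), same voicing; total 1. Next closest is /f/ at distance 2.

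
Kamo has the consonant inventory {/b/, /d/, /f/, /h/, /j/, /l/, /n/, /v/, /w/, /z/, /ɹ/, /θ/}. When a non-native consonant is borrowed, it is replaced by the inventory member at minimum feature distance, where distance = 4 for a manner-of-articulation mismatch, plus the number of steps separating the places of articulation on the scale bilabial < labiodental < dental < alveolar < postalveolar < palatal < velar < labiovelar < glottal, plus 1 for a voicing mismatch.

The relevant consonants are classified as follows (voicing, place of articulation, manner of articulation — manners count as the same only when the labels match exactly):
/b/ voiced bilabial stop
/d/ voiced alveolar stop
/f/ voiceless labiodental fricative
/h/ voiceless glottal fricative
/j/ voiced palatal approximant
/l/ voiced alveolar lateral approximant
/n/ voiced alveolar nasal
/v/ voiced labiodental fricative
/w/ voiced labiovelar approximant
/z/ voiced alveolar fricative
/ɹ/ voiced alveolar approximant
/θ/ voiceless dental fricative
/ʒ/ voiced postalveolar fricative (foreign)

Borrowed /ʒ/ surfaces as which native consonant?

z

/z/ is closest: same manner (fricative), place distance 1 (postalveolar→alveolar), same voicing; total 1. Next closest is /v/ at distance 3.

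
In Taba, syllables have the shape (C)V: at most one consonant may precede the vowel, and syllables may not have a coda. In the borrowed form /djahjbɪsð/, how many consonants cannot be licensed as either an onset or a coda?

Under (C)V, the unsyllabifiable consonants are /d/, /h/, /j/, /s/, /ð/ (no codas are permitted; onsets are limited to one consonant).

5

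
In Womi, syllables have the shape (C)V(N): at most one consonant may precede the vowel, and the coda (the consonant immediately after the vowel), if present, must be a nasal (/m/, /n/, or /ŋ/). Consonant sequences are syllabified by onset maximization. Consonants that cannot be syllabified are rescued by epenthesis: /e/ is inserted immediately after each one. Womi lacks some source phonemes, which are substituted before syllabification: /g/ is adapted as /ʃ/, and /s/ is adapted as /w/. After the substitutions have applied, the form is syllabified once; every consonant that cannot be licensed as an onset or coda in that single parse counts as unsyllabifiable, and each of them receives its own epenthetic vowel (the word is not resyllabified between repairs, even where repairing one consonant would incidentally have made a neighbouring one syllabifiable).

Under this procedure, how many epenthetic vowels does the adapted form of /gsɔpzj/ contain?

4

After substitution the input is /ʃwɔpzj/.
The unsyllabifiable consonants are /ʃ/, /p/, /z/, /j/; each receives one epenthetic vowel.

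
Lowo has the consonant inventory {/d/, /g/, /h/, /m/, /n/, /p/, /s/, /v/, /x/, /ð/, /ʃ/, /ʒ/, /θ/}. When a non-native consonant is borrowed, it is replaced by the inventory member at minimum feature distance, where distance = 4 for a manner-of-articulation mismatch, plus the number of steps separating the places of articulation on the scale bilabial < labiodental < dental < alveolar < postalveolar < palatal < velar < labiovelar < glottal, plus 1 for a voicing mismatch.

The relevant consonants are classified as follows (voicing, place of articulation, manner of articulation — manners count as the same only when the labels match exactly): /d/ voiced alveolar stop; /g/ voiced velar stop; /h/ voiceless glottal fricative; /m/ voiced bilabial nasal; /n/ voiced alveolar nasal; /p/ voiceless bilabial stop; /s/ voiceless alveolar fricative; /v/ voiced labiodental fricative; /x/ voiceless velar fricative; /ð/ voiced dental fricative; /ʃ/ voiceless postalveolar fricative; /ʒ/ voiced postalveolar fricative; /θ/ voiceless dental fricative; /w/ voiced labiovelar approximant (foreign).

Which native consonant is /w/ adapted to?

g

/g/ is closest: manner differs (approximant→stop, +4), place distance 1 (labiovelar→velar), same voicing; total 5. Next closest is /h/ at distance 6.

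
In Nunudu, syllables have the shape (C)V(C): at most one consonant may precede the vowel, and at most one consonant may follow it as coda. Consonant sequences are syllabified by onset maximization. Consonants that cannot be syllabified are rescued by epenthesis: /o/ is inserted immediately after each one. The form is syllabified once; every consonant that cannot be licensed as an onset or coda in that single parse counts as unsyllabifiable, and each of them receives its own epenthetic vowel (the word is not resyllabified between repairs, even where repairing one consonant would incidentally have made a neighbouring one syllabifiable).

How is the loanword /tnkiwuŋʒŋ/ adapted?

tonokiwuŋʒoŋo

The consonants /t/, /n/, /ʒ/, /ŋ/ cannot be parsed into a legal (C)V(C) syllable (at most one coda consonant is licensed; onsets are limited to one consonant).
Inserting the epenthetic vowel yields /t/ → /to/, /n/ → /no/, /ʒ/ → /ʒo/, /ŋ/ → /ŋo/.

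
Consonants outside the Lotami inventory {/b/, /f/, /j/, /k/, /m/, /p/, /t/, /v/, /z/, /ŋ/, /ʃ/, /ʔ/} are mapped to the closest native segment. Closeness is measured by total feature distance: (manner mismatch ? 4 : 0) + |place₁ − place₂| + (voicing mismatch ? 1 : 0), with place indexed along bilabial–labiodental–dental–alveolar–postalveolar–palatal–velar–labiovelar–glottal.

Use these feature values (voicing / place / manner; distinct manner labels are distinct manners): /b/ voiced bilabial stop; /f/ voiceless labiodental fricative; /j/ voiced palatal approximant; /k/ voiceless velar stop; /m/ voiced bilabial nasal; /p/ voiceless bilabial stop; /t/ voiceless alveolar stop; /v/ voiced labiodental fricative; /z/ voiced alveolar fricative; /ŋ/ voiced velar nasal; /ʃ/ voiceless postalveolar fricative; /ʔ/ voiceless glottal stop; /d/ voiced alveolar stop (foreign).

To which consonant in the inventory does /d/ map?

t

/t/ is closest: same manner (stop), place distance 0 (alveolar→alveolar), voicing differs (+1); total 1. Next closest is /b/ at distance 3.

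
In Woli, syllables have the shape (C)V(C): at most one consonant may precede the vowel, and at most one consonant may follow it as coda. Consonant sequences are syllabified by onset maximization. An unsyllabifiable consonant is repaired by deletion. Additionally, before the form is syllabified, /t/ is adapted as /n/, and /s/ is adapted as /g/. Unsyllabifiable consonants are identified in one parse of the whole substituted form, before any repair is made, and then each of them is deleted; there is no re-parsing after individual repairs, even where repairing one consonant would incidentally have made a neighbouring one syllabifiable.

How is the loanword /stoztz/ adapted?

noz

Substitution: /s/ → /g/, /t/ → /n/, giving /gnoznz/.
Syllabifying with onset maximization leaves /g/, /n/, /z/ stranded (at most one coda consonant is licensed; onsets are limited to one consonant).
Deleting the stranded consonants removes /g/, /n/, /z/.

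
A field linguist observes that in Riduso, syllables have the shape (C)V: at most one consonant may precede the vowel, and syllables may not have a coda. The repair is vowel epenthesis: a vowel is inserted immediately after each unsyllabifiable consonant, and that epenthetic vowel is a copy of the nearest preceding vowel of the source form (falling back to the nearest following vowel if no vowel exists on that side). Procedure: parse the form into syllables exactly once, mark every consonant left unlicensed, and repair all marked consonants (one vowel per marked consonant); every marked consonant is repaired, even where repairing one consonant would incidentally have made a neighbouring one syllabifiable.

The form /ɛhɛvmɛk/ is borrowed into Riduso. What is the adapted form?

Syllabifying with onset maximization leaves /v/, /k/ stranded (no codas are permitted; onsets are limited to one consonant).
Epenthesis after each stranded consonant: /v/ → /vɛ/, /k/ → /kɛ/.

ɛhɛvɛmɛkɛ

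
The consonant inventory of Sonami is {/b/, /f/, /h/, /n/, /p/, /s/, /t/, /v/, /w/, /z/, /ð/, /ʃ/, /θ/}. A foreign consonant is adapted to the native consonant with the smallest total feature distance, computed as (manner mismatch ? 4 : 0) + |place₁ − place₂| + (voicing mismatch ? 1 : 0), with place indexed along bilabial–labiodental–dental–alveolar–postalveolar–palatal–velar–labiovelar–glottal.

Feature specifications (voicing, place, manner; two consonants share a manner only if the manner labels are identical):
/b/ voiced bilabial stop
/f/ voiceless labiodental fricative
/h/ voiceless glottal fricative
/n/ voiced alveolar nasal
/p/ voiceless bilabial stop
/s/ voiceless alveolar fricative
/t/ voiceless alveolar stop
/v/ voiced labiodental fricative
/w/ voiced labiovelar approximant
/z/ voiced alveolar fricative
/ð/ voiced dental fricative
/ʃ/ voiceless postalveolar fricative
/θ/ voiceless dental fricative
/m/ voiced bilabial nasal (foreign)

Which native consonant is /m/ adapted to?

n

/n/ is closest: same manner (nasal), place distance 3 (bilabial→alveolar), same voicing; total 3. Next closest is /b/ at distance 4.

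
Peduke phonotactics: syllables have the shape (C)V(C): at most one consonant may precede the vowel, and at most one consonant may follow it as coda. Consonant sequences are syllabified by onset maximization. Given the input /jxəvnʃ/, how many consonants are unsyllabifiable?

3

The consonants /j/, /n/, /ʃ/ cannot be parsed into a legal (C)V(C) syllable (at most one coda consonant is licensed; onsets are limited to one consonant).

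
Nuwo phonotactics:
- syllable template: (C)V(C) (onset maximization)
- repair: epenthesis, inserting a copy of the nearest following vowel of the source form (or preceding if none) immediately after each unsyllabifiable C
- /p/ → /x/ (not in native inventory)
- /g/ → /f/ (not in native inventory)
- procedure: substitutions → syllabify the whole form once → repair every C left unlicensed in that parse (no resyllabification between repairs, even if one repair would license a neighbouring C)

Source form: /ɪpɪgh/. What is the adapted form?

Substitution: /p/ → /x/, /g/ → /f/, giving /ɪxɪfh/.
Syllabifying with onset maximization leaves /h/ stranded (at most one coda consonant is licensed; onsets are limited to one consonant).
Each unlicensed consonant becomes the onset of a new syllable: /h/ → /hɪ/.

ɪxɪfhɪ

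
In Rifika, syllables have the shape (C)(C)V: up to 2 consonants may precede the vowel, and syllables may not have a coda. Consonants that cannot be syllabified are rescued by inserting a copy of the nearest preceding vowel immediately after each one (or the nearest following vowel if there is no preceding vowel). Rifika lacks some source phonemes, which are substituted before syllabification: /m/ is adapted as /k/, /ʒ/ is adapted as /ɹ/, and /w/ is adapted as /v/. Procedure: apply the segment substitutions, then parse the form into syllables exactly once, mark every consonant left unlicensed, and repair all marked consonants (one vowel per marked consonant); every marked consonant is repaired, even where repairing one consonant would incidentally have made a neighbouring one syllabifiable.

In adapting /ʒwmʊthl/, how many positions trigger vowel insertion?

4

After substitution the input is /ɹvkʊthl/.
The unsyllabifiable consonants are /ɹ/, /t/, /h/, /l/; each receives one epenthetic vowel.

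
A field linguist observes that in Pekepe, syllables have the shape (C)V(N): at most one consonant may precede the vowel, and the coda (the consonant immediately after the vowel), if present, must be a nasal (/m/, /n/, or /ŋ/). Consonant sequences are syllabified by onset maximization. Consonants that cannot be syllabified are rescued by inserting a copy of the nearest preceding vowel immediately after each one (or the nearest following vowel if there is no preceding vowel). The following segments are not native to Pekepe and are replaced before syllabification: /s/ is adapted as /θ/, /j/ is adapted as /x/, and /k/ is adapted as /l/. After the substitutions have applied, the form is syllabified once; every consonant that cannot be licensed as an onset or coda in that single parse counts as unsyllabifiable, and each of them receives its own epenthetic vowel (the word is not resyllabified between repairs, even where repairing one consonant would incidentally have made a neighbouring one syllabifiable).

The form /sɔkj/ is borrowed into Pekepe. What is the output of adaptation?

θɔlɔxɔ

Substitution: /s/ → /θ/, /k/ → /l/, /j/ → /x/, giving /θɔlx/.
Under (C)V(N), the unsyllabifiable consonants are /l/, /x/ (only a nasal (/m/, /n/, or /ŋ/) is licensed in coda position; onsets are limited to one consonant).
Epenthesis after each stranded consonant: /l/ → /lɔ/, /x/ → /xɔ/.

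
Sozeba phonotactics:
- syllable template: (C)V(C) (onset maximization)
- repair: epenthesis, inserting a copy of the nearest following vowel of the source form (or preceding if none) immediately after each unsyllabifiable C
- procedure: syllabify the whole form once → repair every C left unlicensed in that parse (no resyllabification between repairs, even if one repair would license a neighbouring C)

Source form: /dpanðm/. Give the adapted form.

The consonants /d/, /ð/, /m/ cannot be parsed into a legal (C)V(C) syllable (at most one coda consonant is licensed; onsets are limited to one consonant).
Inserting the epenthetic vowel yields /d/ → /da/, /ð/ → /ða/, /m/ → /ma/.

dapanðama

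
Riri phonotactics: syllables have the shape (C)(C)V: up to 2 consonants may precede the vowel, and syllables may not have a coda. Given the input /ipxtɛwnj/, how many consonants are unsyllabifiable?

4

Syllabifying with onset maximization leaves /p/, /w/, /n/, /j/ stranded (no codas are permitted; onsets may contain at most 2 consonants).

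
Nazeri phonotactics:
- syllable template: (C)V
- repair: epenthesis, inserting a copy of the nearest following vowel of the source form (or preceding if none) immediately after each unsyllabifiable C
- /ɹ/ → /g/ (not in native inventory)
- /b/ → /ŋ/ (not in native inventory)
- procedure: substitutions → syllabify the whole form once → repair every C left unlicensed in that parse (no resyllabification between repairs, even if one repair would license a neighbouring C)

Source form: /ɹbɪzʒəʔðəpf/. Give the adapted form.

gɪŋɪzəʒəʔəðəpəfə

Substitution: /ɹ/ → /g/, /b/ → /ŋ/, giving /gŋɪzʒəʔðəpf/.
Under (C)V, the unsyllabifiable consonants are /g/, /z/, /ʔ/, /p/, /f/ (no codas are permitted; onsets are limited to one consonant).
Epenthesis after each stranded consonant: /g/ → /gɪ/, /z/ → /zə/, /ʔ/ → /ʔə/, /p/ → /pə/, /f/ → /fə/.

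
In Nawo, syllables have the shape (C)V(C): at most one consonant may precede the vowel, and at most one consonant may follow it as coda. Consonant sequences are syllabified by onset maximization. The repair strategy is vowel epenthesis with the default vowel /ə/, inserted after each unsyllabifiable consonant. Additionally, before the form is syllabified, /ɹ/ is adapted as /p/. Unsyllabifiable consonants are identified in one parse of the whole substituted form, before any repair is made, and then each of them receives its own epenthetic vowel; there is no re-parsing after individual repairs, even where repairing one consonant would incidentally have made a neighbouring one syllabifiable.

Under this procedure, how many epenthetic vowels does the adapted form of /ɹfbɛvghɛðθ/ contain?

After substitution the input is /pfbɛvghɛðθ/.
The unsyllabifiable consonants are /p/, /f/, /g/, /θ/; each receives one epenthetic vowel.

4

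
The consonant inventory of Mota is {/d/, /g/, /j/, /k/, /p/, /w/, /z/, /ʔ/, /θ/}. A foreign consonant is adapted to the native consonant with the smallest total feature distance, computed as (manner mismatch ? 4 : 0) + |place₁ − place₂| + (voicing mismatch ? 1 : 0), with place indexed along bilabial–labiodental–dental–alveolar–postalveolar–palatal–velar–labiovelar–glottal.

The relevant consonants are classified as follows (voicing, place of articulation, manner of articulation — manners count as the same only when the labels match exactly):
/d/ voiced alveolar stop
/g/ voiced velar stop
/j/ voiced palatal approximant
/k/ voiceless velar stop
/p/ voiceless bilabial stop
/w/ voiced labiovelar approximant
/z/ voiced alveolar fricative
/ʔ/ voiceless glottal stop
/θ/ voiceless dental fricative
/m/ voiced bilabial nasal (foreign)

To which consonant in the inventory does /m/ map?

/p/ is closest: manner differs (nasal→stop, +4), place distance 0 (bilabial→bilabial), voicing differs (+1); total 5. Next closest is /d/ at distance 7.

p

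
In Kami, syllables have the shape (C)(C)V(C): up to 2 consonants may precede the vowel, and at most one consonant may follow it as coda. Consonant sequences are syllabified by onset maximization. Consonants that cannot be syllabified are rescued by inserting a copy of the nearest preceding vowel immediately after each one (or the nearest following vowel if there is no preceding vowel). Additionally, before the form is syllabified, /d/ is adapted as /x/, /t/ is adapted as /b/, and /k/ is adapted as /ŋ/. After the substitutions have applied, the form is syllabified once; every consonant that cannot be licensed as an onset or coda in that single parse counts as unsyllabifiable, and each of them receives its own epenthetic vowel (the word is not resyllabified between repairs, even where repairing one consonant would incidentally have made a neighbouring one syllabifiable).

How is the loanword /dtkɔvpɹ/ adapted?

Substitution: /d/ → /x/, /t/ → /b/, /k/ → /ŋ/, giving /xbŋɔvpɹ/.
The consonants /x/, /p/, /ɹ/ cannot be parsed into a legal (C)(C)V(C) syllable (at most one coda consonant is licensed; onsets may contain at most 2 consonants).
Epenthesis after each stranded consonant: /x/ → /xɔ/, /p/ → /pɔ/, /ɹ/ → /ɹɔ/.

xɔbŋɔvpɔɹɔ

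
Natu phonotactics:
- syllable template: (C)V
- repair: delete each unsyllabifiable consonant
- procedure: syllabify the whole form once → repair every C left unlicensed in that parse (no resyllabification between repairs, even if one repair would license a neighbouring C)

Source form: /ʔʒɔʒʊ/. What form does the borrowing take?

Syllabifying with onset maximization leaves /ʔ/ stranded (no codas are permitted; onsets are limited to one consonant).
Each unlicensed consonant is deleted: /ʔ/.

ʒɔʒʊ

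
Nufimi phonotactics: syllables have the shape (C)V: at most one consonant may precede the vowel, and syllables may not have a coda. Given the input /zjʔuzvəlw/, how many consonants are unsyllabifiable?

Syllabifying with onset maximization leaves /z/, /j/, /z/, /l/, /w/ stranded (no codas are permitted; onsets are limited to one consonant).

5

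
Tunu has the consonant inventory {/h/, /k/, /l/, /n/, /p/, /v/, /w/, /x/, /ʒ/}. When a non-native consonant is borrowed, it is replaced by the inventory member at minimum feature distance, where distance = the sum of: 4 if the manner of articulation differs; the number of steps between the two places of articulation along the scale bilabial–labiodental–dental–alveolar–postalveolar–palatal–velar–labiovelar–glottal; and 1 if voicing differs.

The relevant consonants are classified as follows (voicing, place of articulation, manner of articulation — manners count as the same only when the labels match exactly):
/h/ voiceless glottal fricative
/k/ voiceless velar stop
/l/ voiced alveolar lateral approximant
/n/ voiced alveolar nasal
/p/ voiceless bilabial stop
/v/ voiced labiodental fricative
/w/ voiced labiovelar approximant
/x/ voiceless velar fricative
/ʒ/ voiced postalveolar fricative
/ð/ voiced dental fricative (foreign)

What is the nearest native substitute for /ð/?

/v/ is closest: same manner (fricative), place distance 1 (dental→labiodental), same voicing; total 1. Next closest is /ʒ/ at distance 2.

v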